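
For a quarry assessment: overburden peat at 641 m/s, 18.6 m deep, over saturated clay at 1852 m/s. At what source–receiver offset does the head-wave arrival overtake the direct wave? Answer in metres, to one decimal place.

x_cross = 2h·√((V₂+V₁)/(V₂−V₁)).
(V₂+V₁)/(V₂−V₁) = (1852+641)/(1852−641) = 2.0586; √ = 1.4348.
x_cross = 2·18.6·1.4348 = 53.37 m.

53.4 m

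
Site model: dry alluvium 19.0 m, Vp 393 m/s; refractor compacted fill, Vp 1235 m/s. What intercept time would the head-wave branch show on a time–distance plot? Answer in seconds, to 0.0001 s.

tᵢ = 2h·√(V₂²−V₁²)/(V₁V₂).
√(V₂²−V₁²) = √(1235²−393²) = 1170.8 m/s.
tᵢ = 2·19.0·1170.8/(393·1235) = 0.09167 s.

0.0917 s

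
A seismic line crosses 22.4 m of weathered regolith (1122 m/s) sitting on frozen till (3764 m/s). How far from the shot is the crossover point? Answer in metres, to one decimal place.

x_cross = 2h·√((V₂+V₁)/(V₂−V₁)).
(V₂+V₁)/(V₂−V₁) = (3764+1122)/(3764−1122) = 1.8494; √ = 1.3599.
x_cross = 2·22.4·1.3599 = 60.92 m.

60.9 m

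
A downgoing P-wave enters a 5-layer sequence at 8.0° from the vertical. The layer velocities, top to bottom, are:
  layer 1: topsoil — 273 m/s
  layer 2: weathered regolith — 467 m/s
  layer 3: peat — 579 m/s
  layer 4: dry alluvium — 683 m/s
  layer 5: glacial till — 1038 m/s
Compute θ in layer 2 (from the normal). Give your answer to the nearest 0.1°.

Ray parameter p = sin 8.0° / 273 = 5.0979e-04 s/m.
sin θ_2 = p·V_2 = 5.0979e-04 × 467 = 0.2381.
θ_2 = arcsin 0.2381 = 13.77°.

13.8°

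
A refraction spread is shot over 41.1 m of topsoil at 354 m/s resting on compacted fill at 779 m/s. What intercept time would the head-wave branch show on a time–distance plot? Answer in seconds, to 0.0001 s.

0.2068 s

tᵢ = 2h·√(V₂²−V₁²)/(V₁V₂).
√(V₂²−V₁²) = √(779²−354²) = 693.9 m/s.
tᵢ = 2·41.1·693.9/(354·779) = 0.20684 s.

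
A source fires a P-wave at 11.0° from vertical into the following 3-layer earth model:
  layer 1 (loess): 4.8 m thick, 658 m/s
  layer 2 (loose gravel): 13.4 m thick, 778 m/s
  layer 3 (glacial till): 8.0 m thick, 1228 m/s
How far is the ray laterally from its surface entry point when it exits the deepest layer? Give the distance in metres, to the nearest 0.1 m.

p = sin θ₁/V₁ = sin 11.0°/658 = 2.8998e-04 s/m is conserved through the stack.
Layer 1: θ = 11.00°; offset = 4.8·tan 11.00° = 0.933 m.
Layer 2: sin θ = p·778 = 0.2256 → θ = 13.04°; offset = 13.4·tan 13.04° = 3.103 m.
Layer 3: sin θ = p·1228 = 0.3561 → θ = 20.86°; offset = 8.0·tan 20.86° = 3.049 m.
Total horizontal offset = 7.085 m.

7.1 m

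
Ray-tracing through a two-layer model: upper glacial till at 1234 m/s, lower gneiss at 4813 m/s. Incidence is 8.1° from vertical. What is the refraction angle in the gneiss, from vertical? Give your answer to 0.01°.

Snell's law: sin θ₂ = (V₂/V₁)·sin θ₁ = (4813/1234)·sin 8.1° = 0.5496.
θ₂ = arcsin 0.5496 = 33.34° from the normal.

33.34°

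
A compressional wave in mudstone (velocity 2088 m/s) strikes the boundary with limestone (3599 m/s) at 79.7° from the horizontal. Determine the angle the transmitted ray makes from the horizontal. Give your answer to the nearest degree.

72°

Convert to the normal: θ₁ = 90° − 79.7° = 10.3°.
Snell's law: sin θ₂ = (V₂/V₁)·sin θ₁ = (3599/2088)·sin 10.3° = 0.3082.
θ₂ = sin⁻¹(0.3082) = 17.95° (from vertical).
From the interface: 90° − 17.95° = 72.05°.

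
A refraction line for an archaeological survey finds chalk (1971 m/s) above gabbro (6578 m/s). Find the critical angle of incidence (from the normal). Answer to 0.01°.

17.44°

Critical incidence: sin θ_c = V₁/V₂ = 1971/6578 = 0.2996.
θ_c = arcsin 0.2996 = 17.44°.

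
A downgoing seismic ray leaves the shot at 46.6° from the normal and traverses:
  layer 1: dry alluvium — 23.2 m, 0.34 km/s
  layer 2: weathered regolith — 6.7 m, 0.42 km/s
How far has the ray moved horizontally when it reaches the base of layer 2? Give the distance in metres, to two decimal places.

Apply Snell's law at each interface; in layer i the horizontal offset is hᵢ·tan θᵢ.
Layer 1: θ = 46.60°; offset = 23.2·tan 46.60° = 24.5333 m.
Layer 2: sin θ = 0.42·sin 46.6°/0.34 = 0.8975, θ = 63.84°; offset = 6.7·tan 63.84° = 13.6377 m.
Total horizontal offset = 38.1710 m.

38.17 m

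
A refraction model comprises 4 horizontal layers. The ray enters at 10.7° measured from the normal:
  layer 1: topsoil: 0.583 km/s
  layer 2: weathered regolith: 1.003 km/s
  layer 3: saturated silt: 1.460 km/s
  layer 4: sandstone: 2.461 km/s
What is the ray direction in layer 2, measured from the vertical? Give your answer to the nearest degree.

19°

Snell's law across each interface conserves sin θ / V, so sin θ_2 = V_2·sin θ₁/V₁.
sin θ_2 = 1.003 × sin 10.7° / 0.583 = 0.3194.
θ_2 = arcsin 0.3194 = 18.63°.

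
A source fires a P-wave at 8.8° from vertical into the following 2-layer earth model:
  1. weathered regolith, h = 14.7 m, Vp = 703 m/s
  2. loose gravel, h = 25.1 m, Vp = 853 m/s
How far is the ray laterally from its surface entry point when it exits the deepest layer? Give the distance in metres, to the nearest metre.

p = sin θ₁/V₁ = sin 8.8°/703 = 2.1762e-04 s/m is conserved through the stack.
Layer 1: θ = 8.80°; offset = 14.7·tan 8.80° = 2.276 m.
Layer 2: sin θ = p·853 = 0.1856 → θ = 10.70°; offset = 25.1·tan 10.70° = 4.742 m.
Total horizontal offset = 7.017 m.

7 m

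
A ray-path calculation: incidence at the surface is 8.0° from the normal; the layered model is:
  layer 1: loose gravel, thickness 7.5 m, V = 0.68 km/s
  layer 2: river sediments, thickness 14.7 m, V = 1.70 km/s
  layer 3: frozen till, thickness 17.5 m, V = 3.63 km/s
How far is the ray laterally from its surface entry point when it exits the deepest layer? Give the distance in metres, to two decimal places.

25.93 m

p = sin θ₁/V₁ = sin 8.0°/0.68 = 2.0467e-01 s/km is conserved through the stack.
Layer 1: θ = 8.00°; offset = 7.5·tan 8.00° = 1.0541 m.
Layer 2: sin θ = p·1.70 = 0.3479 → θ = 20.36°; offset = 14.7·tan 20.36° = 5.4555 m.
Layer 3: sin θ = p·3.63 = 0.7429 → θ = 47.98°; offset = 17.5·tan 47.98° = 19.4237 m.
Summing the layer offsets gives 25.9332 m.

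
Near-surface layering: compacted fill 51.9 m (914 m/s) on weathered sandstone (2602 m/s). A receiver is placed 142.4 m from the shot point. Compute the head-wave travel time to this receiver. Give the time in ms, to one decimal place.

161.1 ms

θ_c = arcsin(V₁/V₂) = arcsin(914/2602) = 20.56°, cos θ_c = 0.9363.
Intercept time tᵢ = 2h cos θ_c / V₁ = 2·51.9·0.9363/914 = 0.10633 s.
t = x/V₂ + tᵢ = 142.4/2602 + 0.10633 = 0.16106 s.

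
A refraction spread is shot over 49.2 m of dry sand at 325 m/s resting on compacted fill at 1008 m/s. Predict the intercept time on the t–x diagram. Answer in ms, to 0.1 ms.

286.6 ms

θ_c = arcsin(V₁/V₂) = arcsin(325/1008) = 18.81°; cos θ_c = 0.9466.
tᵢ = 2h·cos θ_c / V₁ = 2·49.2·0.9466 / 325 = 0.28660 s.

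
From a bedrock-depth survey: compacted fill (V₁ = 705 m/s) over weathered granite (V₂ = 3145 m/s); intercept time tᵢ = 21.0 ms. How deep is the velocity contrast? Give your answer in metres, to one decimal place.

θ_c = arcsin(705/3145) = 12.95°; cos θ_c = 0.9746.
tᵢ = 2h cos θ_c/V₁ ⇒ h = tᵢ·V₁/(2 cos θ_c) = 0.021·705/(2·0.9746) = 7.60 m.

7.6 m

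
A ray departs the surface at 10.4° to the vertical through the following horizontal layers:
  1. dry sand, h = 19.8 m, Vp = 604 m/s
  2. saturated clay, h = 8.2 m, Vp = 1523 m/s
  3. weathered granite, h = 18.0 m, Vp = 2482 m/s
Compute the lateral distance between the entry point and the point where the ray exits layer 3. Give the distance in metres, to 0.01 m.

p = sin θ₁/V₁ = sin 10.4°/604 = 2.9887e-04 s/m is conserved through the stack.
Layer 1: θ = 10.40°; offset = 19.8·tan 10.40° = 3.6340 m.
Layer 2: sin θ = p·1523 = 0.4552 → θ = 27.08°; offset = 8.2·tan 27.08° = 4.1919 m.
Layer 3: sin θ = p·2482 = 0.7418 → θ = 47.89°; offset = 18.0·tan 47.89° = 19.9106 m.
Σ offsets = 27.7366 m.

27.74 m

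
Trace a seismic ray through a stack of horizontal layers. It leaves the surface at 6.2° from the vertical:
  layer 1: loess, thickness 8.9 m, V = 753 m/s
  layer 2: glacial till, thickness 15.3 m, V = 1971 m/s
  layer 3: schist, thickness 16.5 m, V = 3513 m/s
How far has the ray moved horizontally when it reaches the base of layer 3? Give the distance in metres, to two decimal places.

Apply Snell's law at each interface; in layer i the horizontal offset is hᵢ·tan θᵢ.
Layer 1: θ = 6.20°; offset = 8.9·tan 6.20° = 0.9668 m.
Layer 2: sin θ = 1971·sin 6.2°/753 = 0.2827, θ = 16.42°; offset = 15.3·tan 16.42° = 4.5091 m.
Layer 3: sin θ = 3513·sin 6.2°/753 = 0.5039, θ = 30.26°; offset = 16.5·tan 30.26° = 9.6246 m.
Summing the layer offsets gives 15.1005 m.

15.10 m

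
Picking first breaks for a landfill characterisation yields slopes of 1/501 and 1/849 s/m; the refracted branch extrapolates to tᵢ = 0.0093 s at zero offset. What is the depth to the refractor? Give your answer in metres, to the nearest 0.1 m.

2.9 m

h = tᵢ·V₁·V₂ / (2·√(V₂²−V₁²)).
√(V₂²−V₁²) = √(849² − 501²) = 685.4 m/s.
h = 0.0093 s × 501 × 849 / (2 × 685.4) = 2.89 m.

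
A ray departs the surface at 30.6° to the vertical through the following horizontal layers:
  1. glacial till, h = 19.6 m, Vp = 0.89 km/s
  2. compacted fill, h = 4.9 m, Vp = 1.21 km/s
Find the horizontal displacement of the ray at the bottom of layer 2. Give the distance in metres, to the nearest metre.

16 m

Ray parameter p = sin 30.6° / 0.89 km/s = 5.7196e-01 s/km.
Layer 1: θ = 30.60°; offset = 19.6·tan 30.60° = 11.591 m.
Layer 2: sin θ = p·1.21 = 0.6921 → θ = 43.79°; offset = 4.9·tan 43.79° = 4.698 m.
Summing the layer offsets gives 16.289 m.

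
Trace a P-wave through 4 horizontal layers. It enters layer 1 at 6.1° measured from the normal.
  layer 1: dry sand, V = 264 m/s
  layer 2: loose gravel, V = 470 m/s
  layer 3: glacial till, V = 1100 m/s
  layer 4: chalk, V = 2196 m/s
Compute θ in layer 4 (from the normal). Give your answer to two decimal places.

62.12°

Ray parameter p = sin 6.1° / 264 = 4.0252e-04 s/m.
sin θ_4 = p·V_4 = 4.0252e-04 × 2196 = 0.8839.
θ_4 = arcsin 0.8839 = 62.12°.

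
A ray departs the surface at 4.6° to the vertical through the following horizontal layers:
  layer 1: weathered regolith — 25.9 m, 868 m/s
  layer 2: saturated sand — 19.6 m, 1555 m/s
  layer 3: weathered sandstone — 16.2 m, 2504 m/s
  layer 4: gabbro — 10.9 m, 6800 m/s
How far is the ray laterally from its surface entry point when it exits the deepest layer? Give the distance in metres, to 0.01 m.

17.58 m

p = sin θ₁/V₁ = sin 4.6°/868 = 9.2395e-05 s/m is conserved through the stack.
Layer 1: θ = 4.60°; offset = 25.9·tan 4.60° = 2.0839 m.
Layer 2: sin θ = p·1555 = 0.1437 → θ = 8.26°; offset = 19.6·tan 8.26° = 2.8455 m.
Layer 3: sin θ = p·2504 = 0.2314 → θ = 13.38°; offset = 16.2·tan 13.38° = 3.8525 m.
Layer 4: sin θ = p·6800 = 0.6283 → θ = 38.92°; offset = 10.9·tan 38.92° = 8.8027 m.
Total horizontal offset = 17.5846 m.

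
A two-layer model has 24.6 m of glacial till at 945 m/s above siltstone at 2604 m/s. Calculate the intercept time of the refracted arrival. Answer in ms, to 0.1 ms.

tᵢ = 2h·√(V₂²−V₁²)/(V₁V₂).
√(V₂²−V₁²) = √(2604²−945²) = 2426.5 m/s.
tᵢ = 2·24.6·2426.5/(945·2604) = 0.04851 s.

48.5 ms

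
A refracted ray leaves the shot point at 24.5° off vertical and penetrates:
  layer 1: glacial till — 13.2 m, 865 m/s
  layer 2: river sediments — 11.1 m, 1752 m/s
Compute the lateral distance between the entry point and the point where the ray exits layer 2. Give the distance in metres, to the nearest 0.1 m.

23.2 m

p = sin θ₁/V₁ = sin 24.5°/865 = 4.7941e-04 s/m is conserved through the stack.
Layer 1: θ = 24.50°; offset = 13.2·tan 24.50° = 6.016 m.
Layer 2: sin θ = p·1752 = 0.8399 → θ = 57.13°; offset = 11.1·tan 57.13° = 17.180 m.
Total horizontal offset = 23.195 m.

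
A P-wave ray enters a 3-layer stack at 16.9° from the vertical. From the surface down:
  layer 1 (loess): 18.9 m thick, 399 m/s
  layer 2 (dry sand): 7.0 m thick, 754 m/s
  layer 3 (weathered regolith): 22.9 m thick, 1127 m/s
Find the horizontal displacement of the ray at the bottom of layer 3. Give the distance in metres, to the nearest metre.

43 m

Apply Snell's law at each interface; in layer i the horizontal offset is hᵢ·tan θᵢ.
Layer 1: θ = 16.90°; offset = 18.9·tan 16.90° = 5.742 m.
Layer 2: sin θ = 754·sin 16.9°/399 = 0.5493, θ = 33.32°; offset = 7.0·tan 33.32° = 4.602 m.
Layer 3: sin θ = 1127·sin 16.9°/399 = 0.8211, θ = 55.20°; offset = 22.9·tan 55.20° = 32.943 m.
Summing the layer offsets gives 43.288 m.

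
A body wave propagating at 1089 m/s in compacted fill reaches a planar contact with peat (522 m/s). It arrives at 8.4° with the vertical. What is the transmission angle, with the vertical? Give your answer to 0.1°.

4.0°

Snell's law: sin θ₂ = (V₂/V₁)·sin θ₁ = (522/1089)·sin 8.4° = 0.0700.
θ₂ = sin⁻¹(0.0700) = 4.02° (from vertical).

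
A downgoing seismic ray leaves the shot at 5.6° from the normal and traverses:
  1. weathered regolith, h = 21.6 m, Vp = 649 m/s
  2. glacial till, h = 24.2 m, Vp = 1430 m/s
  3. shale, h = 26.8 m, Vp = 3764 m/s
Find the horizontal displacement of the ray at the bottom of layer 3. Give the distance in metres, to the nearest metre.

26 m

p = sin θ₁/V₁ = sin 5.6°/649 = 1.5036e-04 s/m is conserved through the stack.
Layer 1: θ = 5.60°; offset = 21.6·tan 5.60° = 2.118 m.
Layer 2: sin θ = p·1430 = 0.2150 → θ = 12.42°; offset = 24.2·tan 12.42° = 5.328 m.
Layer 3: sin θ = p·3764 = 0.5660 → θ = 34.47°; offset = 26.8·tan 34.47° = 18.397 m.
Σ offsets = 25.843 m.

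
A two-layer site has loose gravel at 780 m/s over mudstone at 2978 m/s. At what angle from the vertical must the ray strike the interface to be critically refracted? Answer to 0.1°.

At critical incidence the refracted ray runs along the interface (θ₂ = 90°), so sin θ_c = V₁/V₂.
θ_c = arcsin(780/2978) = arcsin 0.2619 = 15.18°.

15.2°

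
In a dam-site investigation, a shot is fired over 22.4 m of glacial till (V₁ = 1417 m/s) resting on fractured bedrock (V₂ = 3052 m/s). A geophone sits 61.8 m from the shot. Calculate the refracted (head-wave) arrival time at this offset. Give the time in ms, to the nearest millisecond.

θ_c = arcsin(V₁/V₂) = arcsin(1417/3052) = 27.66°, cos θ_c = 0.8857.
Intercept time tᵢ = 2h cos θ_c / V₁ = 2·22.4·0.8857/1417 = 0.02800 s.
t = x/V₂ + tᵢ = 61.8/3052 + 0.02800 = 0.04825 s.

48 ms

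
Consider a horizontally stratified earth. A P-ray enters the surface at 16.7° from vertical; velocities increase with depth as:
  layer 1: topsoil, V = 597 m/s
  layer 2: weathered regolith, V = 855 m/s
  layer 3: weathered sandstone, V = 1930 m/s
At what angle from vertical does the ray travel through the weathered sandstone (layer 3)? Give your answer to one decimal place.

68.3°

Snell's law across each interface conserves sin θ / V, so sin θ_3 = V_3·sin θ₁/V₁.
sin θ_3 = 1930 × sin 16.7° / 597 = 0.9290.
θ_3 = 68.28° from the vertical.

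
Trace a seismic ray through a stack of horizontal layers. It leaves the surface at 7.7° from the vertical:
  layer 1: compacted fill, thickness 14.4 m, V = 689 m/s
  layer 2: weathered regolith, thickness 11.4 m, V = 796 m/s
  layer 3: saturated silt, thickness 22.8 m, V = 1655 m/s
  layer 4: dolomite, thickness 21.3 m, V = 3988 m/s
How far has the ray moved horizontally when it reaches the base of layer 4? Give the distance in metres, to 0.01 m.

p = sin θ₁/V₁ = sin 7.7°/689 = 1.9446e-04 s/m is conserved through the stack.
Layer 1: θ = 7.70°; offset = 14.4·tan 7.70° = 1.9470 m.
Layer 2: sin θ = p·796 = 0.1548 → θ = 8.90°; offset = 11.4·tan 8.90° = 1.7862 m.
Layer 3: sin θ = p·1655 = 0.3218 → θ = 18.77°; offset = 22.8·tan 18.77° = 7.7503 m.
Layer 4: sin θ = p·3988 = 0.7755 → θ = 50.85°; offset = 21.3·tan 50.85° = 26.1655 m.
Summing the layer offsets gives 37.6489 m.

37.65 m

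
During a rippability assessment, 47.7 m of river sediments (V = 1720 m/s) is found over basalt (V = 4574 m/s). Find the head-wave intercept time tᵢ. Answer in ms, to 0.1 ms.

θ_c = arcsin(V₁/V₂) = arcsin(1720/4574) = 22.09°; cos θ_c = 0.9266.
tᵢ = 2h·cos θ_c / V₁ = 2·47.7·0.9266 / 1720 = 0.05139 s.

51.4 ms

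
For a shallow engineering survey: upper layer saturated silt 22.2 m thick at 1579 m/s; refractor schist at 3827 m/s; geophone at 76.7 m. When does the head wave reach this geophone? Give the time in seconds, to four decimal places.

θ_c = arcsin(V₁/V₂) = arcsin(1579/3827) = 24.37°, cos θ_c = 0.9109.
Intercept time tᵢ = 2h cos θ_c / V₁ = 2·22.2·0.9109/1579 = 0.02561 s.
t = x/V₂ + tᵢ = 76.7/3827 + 0.02561 = 0.04566 s.

0.0457 s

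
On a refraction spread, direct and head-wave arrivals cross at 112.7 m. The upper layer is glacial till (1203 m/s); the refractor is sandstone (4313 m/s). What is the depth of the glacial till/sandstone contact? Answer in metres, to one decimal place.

h = (x_cross/2)·√((V₂−V₁)/(V₂+V₁)).
(V₂−V₁)/(V₂+V₁) = (4313−1203)/(4313+1203) = 0.5638; √ = 0.7509.
h = (112.7/2)·0.7509 = 42.31 m.

42.3 m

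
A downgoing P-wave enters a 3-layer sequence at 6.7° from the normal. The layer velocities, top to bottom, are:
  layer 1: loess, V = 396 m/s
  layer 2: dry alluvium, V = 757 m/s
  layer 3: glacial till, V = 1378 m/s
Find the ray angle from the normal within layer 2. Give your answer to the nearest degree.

13°

Ray parameter p = sin 6.7° / 396 = 2.9462e-04 s/m.
sin θ_2 = p·V_2 = 2.9462e-04 × 757 = 0.2230.
θ_2 = arcsin 0.2230 = 12.89°.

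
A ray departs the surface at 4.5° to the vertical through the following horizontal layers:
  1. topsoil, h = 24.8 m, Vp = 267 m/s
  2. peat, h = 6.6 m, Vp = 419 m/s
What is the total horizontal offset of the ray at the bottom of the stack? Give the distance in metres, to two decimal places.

2.77 m

Apply Snell's law at each interface; in layer i the horizontal offset is hᵢ·tan θᵢ.
Layer 1: θ = 4.50°; offset = 24.8·tan 4.50° = 1.9518 m.
Layer 2: sin θ = 419·sin 4.5°/267 = 0.1231, θ = 7.07°; offset = 6.6·tan 7.07° = 0.8189 m.
Summing the layer offsets gives 2.7707 m.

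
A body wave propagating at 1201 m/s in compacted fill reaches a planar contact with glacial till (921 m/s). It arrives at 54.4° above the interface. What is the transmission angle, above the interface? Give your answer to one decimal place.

63.5°

Angle from the normal: 90° − 54.4° = 35.6°.
sin θ₁/V₁ = sin θ₂/V₂ ⇒ sin θ₂ = 921·sin 35.6°/1201 = 921·0.5821/1201 = 0.4464.
θ₂ = sin⁻¹(0.4464) = 26.51° (from vertical).
From the interface: 90° − 26.51° = 63.49°.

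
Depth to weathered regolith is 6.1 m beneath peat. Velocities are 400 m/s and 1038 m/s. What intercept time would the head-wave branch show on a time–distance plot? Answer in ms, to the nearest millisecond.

θ_c = arcsin(V₁/V₂) = arcsin(400/1038) = 22.67°; cos θ_c = 0.9228.
tᵢ = 2h·cos θ_c / V₁ = 2·6.1·0.9228 / 400 = 0.02814 s.

28 ms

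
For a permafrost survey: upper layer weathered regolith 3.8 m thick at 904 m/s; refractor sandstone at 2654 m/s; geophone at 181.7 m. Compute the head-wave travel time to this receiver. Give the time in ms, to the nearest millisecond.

76 ms

θ_c = arcsin(V₁/V₂) = arcsin(904/2654) = 19.91°, cos θ_c = 0.9402.
Intercept time tᵢ = 2h cos θ_c / V₁ = 2·3.8·0.9402/904 = 0.00790 s.
t = x/V₂ + tᵢ = 181.7/2654 + 0.00790 = 0.07637 s.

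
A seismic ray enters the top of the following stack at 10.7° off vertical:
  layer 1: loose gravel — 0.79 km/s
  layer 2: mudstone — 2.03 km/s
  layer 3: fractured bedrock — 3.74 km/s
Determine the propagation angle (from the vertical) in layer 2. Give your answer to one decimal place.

28.5°

Ray parameter p = sin 10.7° / 0.79 = 2.3502e-01 s/km.
sin θ_2 = p·V_2 = 2.3502e-01 × 2.03 = 0.4771.
θ_2 = arcsin 0.4771 = 28.50°.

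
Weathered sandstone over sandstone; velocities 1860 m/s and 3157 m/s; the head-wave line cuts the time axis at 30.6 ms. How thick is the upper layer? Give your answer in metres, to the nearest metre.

35 m

θ_c = arcsin(1860/3157) = 36.10°; cos θ_c = 0.8080.
tᵢ = 2h cos θ_c/V₁ ⇒ h = tᵢ·V₁/(2 cos θ_c) = 0.0306·1860/(2·0.8080) = 35.22 m.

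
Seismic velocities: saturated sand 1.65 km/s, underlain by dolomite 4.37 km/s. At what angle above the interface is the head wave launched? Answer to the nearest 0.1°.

At critical incidence the refracted ray runs along the interface (θ₂ = 90°), so sin θ_c = V₁/V₂.
θ_c = arcsin(1.65/4.37) = arcsin 0.3776 = 22.18°.
Measured from the interface: 90° − 22.18° = 67.82°.

67.8°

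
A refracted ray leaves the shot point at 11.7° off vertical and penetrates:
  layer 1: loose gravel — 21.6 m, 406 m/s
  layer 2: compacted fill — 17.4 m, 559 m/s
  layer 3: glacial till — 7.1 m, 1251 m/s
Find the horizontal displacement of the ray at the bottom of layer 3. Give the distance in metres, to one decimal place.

Apply Snell's law at each interface; in layer i the horizontal offset is hᵢ·tan θᵢ.
Layer 1: θ = 11.70°; offset = 21.6·tan 11.70° = 4.473 m.
Layer 2: sin θ = 559·sin 11.7°/406 = 0.2792, θ = 16.21°; offset = 17.4·tan 16.21° = 5.059 m.
Layer 3: sin θ = 1251·sin 11.7°/406 = 0.6248, θ = 38.67°; offset = 7.1·tan 38.67° = 5.682 m.
Total horizontal offset = 15.215 m.

15.2 m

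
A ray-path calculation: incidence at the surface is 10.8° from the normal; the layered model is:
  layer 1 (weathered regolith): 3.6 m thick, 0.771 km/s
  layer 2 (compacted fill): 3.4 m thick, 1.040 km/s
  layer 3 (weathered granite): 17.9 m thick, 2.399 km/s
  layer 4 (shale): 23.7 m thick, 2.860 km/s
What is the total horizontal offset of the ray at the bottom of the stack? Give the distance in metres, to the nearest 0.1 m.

Apply Snell's law at each interface; in layer i the horizontal offset is hᵢ·tan θᵢ.
Layer 1: θ = 10.80°; offset = 3.6·tan 10.80° = 0.687 m.
Layer 2: sin θ = 1.040·sin 10.8°/0.771 = 0.2528, θ = 14.64°; offset = 3.4·tan 14.64° = 0.888 m.
Layer 3: sin θ = 2.399·sin 10.8°/0.771 = 0.5830, θ = 35.67°; offset = 17.9·tan 35.67° = 12.846 m.
Layer 4: sin θ = 2.860·sin 10.8°/0.771 = 0.6951, θ = 44.03°; offset = 23.7·tan 44.03° = 22.914 m.
Summing the layer offsets gives 37.335 m.

37.3 m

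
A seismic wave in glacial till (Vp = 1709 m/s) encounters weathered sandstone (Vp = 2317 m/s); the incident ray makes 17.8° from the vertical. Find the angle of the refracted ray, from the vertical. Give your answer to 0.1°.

Snell's law: sin θ₂ = (V₂/V₁)·sin θ₁ = (2317/1709)·sin 17.8° = 0.4145.
θ₂ = arcsin 0.4145 = 24.48° from the normal.

24.5°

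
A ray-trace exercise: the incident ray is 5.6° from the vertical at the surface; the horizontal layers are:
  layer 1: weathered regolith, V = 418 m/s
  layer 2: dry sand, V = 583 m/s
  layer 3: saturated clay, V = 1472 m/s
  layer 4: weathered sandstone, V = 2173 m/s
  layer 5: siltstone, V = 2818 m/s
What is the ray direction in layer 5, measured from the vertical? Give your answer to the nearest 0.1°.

Snell's law across each interface conserves sin θ / V, so sin θ_5 = V_5·sin θ₁/V₁.
sin θ_5 = 2818 × sin 5.6° / 418 = 0.6579.
θ_5 = arcsin 0.6579 = 41.14°.

41.1°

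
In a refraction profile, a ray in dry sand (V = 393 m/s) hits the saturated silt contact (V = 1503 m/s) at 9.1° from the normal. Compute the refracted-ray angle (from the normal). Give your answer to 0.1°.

37.2°

Snell's law: sin θ₂ = (V₂/V₁)·sin θ₁ = (1503/393)·sin 9.1° = 0.6049.
θ₂ = arcsin 0.6049 = 37.22° from the normal.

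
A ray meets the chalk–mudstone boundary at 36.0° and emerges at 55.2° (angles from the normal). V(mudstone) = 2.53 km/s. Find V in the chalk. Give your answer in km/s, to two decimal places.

Snell's law: sin 36.0°/V₁ = sin 55.2°/V₂.
V₁ = V₂·sin 36.0°/sin 55.2° = 2.53 × 0.7158 = 1.81 km/s.

1.81 km/s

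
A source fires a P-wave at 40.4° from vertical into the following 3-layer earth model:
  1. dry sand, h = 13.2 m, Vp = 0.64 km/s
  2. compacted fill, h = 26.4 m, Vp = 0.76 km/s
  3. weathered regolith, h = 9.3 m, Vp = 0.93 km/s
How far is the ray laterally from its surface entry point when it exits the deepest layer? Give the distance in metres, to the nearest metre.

69 m

p = sin θ₁/V₁ = sin 40.4°/0.64 = 1.0127e+00 s/km is conserved through the stack.
Layer 1: θ = 40.40°; offset = 13.2·tan 40.40° = 11.234 m.
Layer 2: sin θ = p·0.76 = 0.7696 → θ = 50.32°; offset = 26.4·tan 50.32° = 31.824 m.
Layer 3: sin θ = p·0.93 = 0.9418 → θ = 70.36°; offset = 9.3·tan 70.36° = 26.054 m.
Summing the layer offsets gives 69.112 m.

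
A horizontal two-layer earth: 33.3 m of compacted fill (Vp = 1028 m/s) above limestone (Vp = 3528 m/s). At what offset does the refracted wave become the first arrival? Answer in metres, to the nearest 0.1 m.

x_cross = 2h·√((V₂+V₁)/(V₂−V₁)).
(V₂+V₁)/(V₂−V₁) = (3528+1028)/(3528−1028) = 1.8224; √ = 1.3500.
x_cross = 2·33.3·1.3500 = 89.91 m.

89.9 m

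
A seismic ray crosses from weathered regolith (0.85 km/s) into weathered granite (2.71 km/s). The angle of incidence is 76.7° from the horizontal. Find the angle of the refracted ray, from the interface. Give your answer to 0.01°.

42.82°

Angle from the normal: 90° − 76.7° = 13.3°.
sin θ₁/V₁ = sin θ₂/V₂ ⇒ sin θ₂ = 2.71·sin 13.3°/0.85 = 2.71·0.2300/0.85 = 0.7335.
θ₂ = sin⁻¹(0.7335) = 47.18° (from vertical).
From the interface: 90° − 47.18° = 42.82°.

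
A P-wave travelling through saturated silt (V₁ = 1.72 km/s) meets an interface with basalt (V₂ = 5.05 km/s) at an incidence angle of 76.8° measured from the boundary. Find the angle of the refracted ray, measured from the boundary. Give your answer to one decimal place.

Angle from the normal: 90° − 76.8° = 13.2°.
sin θ₁/V₁ = sin θ₂/V₂ ⇒ sin θ₂ = 5.05·sin 13.2°/1.72 = 5.05·0.2284/1.72 = 0.6704.
θ₂ = sin⁻¹(0.6704) = 42.10° (from vertical).
From the interface: 90° − 42.10° = 47.90°.

47.9°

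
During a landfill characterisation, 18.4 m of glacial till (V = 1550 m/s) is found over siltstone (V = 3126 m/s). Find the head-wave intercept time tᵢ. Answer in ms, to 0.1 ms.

20.6 ms

θ_c = arcsin(V₁/V₂) = arcsin(1550/3126) = 29.73°; cos θ_c = 0.8684.
tᵢ = 2h·cos θ_c / V₁ = 2·18.4·0.8684 / 1550 = 0.02062 s.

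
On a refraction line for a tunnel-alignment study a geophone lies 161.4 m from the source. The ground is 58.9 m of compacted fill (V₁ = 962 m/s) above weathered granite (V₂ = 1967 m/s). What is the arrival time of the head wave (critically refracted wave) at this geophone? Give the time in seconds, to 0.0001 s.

0.1889 s

θ_c = arcsin(V₁/V₂) = arcsin(962/1967) = 29.28°, cos θ_c = 0.8722.
Intercept time tᵢ = 2h cos θ_c / V₁ = 2·58.9·0.8722/962 = 0.10681 s.
t = x/V₂ + tᵢ = 161.4/1967 + 0.10681 = 0.18886 s.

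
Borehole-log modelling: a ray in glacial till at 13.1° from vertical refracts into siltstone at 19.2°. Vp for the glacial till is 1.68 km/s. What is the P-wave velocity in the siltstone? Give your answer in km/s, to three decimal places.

Snell's law: sin 13.1°/V₁ = sin 19.2°/V₂.
V₂ = V₁·sin 19.2°/sin 13.1° = 1.68 × 1.4510 = 2.438 km/s.

2.438 km/s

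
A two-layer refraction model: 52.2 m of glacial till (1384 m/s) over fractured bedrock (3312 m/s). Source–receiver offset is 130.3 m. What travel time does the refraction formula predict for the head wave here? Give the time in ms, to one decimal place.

107.9 ms

t = x/V₂ + 2h·√(V₂²−V₁²)/(V₁V₂).
√(V₂²−V₁²) = √(3312²−1384²) = 3009.0 m/s; delay term = 2·52.2·3009.0/(1384·3312) = 0.06853 s.
t = 130.3/3312 + 0.06853 = 0.10787 s.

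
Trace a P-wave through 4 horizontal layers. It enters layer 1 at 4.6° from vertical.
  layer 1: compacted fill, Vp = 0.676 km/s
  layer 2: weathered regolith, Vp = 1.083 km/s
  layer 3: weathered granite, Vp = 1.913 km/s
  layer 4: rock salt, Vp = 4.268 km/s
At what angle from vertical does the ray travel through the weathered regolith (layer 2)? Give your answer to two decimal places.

Ray parameter p = sin 4.6° / 0.676 = 1.1864e-01 s/km.
sin θ_2 = p·V_2 = 1.1864e-01 × 1.083 = 0.1285.
θ_2 = 7.38° from the vertical.

7.38°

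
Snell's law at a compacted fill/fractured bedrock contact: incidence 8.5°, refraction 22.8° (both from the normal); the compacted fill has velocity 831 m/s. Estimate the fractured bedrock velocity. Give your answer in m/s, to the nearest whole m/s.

Snell's law: sin 8.5°/V₁ = sin 22.8°/V₂.
V₂ = V₁·sin 22.8°/sin 8.5° = 831 × 2.6217 = 2178.65 m/s.

2179 m/s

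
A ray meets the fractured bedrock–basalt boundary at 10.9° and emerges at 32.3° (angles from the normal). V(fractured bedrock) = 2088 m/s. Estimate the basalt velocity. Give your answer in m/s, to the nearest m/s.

sin 10.9° = 0.1891; sin 32.3° = 0.5344.
V₂ = V₁·(sin θ₂/sin θ₁) = 2088·(0.5344/0.1891) = 5900.34 m/s.

5900 m/s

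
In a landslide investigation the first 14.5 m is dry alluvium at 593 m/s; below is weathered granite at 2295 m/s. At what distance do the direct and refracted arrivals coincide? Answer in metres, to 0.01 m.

x_cross = 2h·√((V₂+V₁)/(V₂−V₁)).
(V₂+V₁)/(V₂−V₁) = (2295+593)/(2295−593) = 1.6968; √ = 1.3026.
x_cross = 2·14.5·1.3026 = 37.78 m.

37.78 m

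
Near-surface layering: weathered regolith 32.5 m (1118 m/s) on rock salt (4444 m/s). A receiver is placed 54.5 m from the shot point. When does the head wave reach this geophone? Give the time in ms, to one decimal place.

t = x/V₂ + 2h·√(V₂²−V₁²)/(V₁V₂).
√(V₂²−V₁²) = √(4444²−1118²) = 4301.1 m/s; delay term = 2·32.5·4301.1/(1118·4444) = 0.05627 s.
t = 54.5/4444 + 0.05627 = 0.06853 s.

68.5 ms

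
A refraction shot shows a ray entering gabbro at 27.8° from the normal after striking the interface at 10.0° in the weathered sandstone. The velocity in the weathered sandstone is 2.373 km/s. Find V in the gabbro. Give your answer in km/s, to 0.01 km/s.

6.37 km/s

sin 10.0° = 0.1736; sin 27.8° = 0.4664.
V₂ = V₁·(sin θ₂/sin θ₁) = 2.373·(0.4664/0.1736) = 6.37 km/s.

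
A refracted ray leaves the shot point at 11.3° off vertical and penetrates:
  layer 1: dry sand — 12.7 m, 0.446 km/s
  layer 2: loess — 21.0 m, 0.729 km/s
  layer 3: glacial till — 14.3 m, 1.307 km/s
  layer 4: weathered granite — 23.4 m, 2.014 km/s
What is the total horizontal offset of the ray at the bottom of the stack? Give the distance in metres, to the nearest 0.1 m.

Ray parameter p = sin 11.3° / 0.446 km/s = 4.3934e-01 s/km.
Layer 1: θ = 11.30°; offset = 12.7·tan 11.30° = 2.538 m.
Layer 2: sin θ = p·0.729 = 0.3203 → θ = 18.68°; offset = 21.0·tan 18.68° = 7.100 m.
Layer 3: sin θ = p·1.307 = 0.5742 → θ = 35.04°; offset = 14.3·tan 35.04° = 10.030 m.
Layer 4: sin θ = p·2.014 = 0.8848 → θ = 62.23°; offset = 23.4·tan 62.23° = 44.440 m.
Σ offsets = 64.108 m.

64.1 m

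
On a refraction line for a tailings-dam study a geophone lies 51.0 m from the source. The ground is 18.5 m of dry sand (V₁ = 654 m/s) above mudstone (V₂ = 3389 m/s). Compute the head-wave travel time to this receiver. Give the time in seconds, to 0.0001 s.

0.0706 s

θ_c = arcsin(V₁/V₂) = arcsin(654/3389) = 11.13°, cos θ_c = 0.9812.
Intercept time tᵢ = 2h cos θ_c / V₁ = 2·18.5·0.9812/654 = 0.05551 s.
t = x/V₂ + tᵢ = 51.0/3389 + 0.05551 = 0.07056 s.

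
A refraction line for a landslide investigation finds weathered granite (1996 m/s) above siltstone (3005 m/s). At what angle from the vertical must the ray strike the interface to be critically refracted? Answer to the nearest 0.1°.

41.6°

Critical incidence: sin θ_c = V₁/V₂ = 1996/3005 = 0.6642.
θ_c = arcsin 0.6642 = 41.62°.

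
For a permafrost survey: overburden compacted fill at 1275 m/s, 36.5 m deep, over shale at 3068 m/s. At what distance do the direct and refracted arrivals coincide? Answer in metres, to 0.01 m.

x_cross = 2h·√((V₂+V₁)/(V₂−V₁)).
(V₂+V₁)/(V₂−V₁) = (3068+1275)/(3068−1275) = 2.4222; √ = 1.5563.
x_cross = 2·36.5·1.5563 = 113.61 m.

113.61 m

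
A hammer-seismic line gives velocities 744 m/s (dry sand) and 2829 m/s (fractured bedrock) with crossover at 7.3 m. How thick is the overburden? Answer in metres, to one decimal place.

2.8 m

x_cross = 2h·√((V₂+V₁)/(V₂−V₁)) → h = x_cross / (2·√((V₂+V₁)/(V₂−V₁))).
√((V₂+V₁)/(V₂−V₁)) = √((2829+744)/(2829−744)) = 1.3091.
h = 7.3 / (2·1.3091) = 2.79 m.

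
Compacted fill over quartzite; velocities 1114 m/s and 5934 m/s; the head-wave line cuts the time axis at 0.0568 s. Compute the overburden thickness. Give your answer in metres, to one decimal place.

θ_c = arcsin(1114/5934) = 10.82°; cos θ_c = 0.9822.
tᵢ = 2h cos θ_c/V₁ ⇒ h = tᵢ·V₁/(2 cos θ_c) = 0.0568·1114/(2·0.9822) = 32.21 m.

32.2 m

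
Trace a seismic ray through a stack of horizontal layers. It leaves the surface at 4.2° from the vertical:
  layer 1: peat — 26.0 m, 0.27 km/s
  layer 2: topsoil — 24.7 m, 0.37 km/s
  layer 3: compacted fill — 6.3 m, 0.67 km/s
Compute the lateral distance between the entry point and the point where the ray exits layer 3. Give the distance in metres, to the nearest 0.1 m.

Apply Snell's law at each interface; in layer i the horizontal offset is hᵢ·tan θᵢ.
Layer 1: θ = 4.20°; offset = 26.0·tan 4.20° = 1.909 m.
Layer 2: sin θ = 0.37·sin 4.2°/0.27 = 0.1004, θ = 5.76°; offset = 24.7·tan 5.76° = 2.492 m.
Layer 3: sin θ = 0.67·sin 4.2°/0.27 = 0.1817, θ = 10.47°; offset = 6.3·tan 10.47° = 1.164 m.
Total horizontal offset = 5.565 m.

5.6 m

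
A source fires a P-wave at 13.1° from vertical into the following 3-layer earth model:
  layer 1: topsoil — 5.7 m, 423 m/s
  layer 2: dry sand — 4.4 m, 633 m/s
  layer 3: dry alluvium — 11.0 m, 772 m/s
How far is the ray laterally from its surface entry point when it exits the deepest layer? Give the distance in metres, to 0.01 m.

7.91 m

Apply Snell's law at each interface; in layer i the horizontal offset is hᵢ·tan θᵢ.
Layer 1: θ = 13.10°; offset = 5.7·tan 13.10° = 1.3264 m.
Layer 2: sin θ = 633·sin 13.1°/423 = 0.3392, θ = 19.83°; offset = 4.4·tan 19.83° = 1.5864 m.
Layer 3: sin θ = 772·sin 13.1°/423 = 0.4137, θ = 24.43°; offset = 11.0·tan 24.43° = 4.9978 m.
Σ offsets = 7.9106 m.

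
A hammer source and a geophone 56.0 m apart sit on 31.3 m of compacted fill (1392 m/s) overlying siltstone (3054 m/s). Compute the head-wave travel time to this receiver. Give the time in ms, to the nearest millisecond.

θ_c = arcsin(V₁/V₂) = arcsin(1392/3054) = 27.12°, cos θ_c = 0.8901.
Intercept time tᵢ = 2h cos θ_c / V₁ = 2·31.3·0.8901/1392 = 0.04003 s.
t = x/V₂ + tᵢ = 56.0/3054 + 0.04003 = 0.05836 s.

58 ms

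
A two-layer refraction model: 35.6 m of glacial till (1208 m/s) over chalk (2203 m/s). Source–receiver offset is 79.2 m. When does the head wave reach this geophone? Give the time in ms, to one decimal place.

θ_c = arcsin(V₁/V₂) = arcsin(1208/2203) = 33.25°, cos θ_c = 0.8363.
Intercept time tᵢ = 2h cos θ_c / V₁ = 2·35.6·0.8363/1208 = 0.04929 s.
t = x/V₂ + tᵢ = 79.2/2203 + 0.04929 = 0.08524 s.

85.2 ms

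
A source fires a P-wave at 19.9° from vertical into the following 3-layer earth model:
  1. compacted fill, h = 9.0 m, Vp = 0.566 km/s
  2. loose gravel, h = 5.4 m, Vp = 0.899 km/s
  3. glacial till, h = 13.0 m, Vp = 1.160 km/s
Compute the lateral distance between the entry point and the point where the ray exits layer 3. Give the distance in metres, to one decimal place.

Apply Snell's law at each interface; in layer i the horizontal offset is hᵢ·tan θᵢ.
Layer 1: θ = 19.90°; offset = 9.0·tan 19.90° = 3.258 m.
Layer 2: sin θ = 0.899·sin 19.9°/0.566 = 0.5406, θ = 32.73°; offset = 5.4·tan 32.73° = 3.470 m.
Layer 3: sin θ = 1.160·sin 19.9°/0.566 = 0.6976, θ = 44.23°; offset = 13.0·tan 44.23° = 12.657 m.
Total horizontal offset = 19.386 m.

19.4 m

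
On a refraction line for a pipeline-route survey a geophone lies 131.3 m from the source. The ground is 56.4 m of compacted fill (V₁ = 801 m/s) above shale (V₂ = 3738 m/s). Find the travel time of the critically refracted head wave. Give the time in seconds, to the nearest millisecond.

θ_c = arcsin(V₁/V₂) = arcsin(801/3738) = 12.37°, cos θ_c = 0.9768.
Intercept time tᵢ = 2h cos θ_c / V₁ = 2·56.4·0.9768/801 = 0.13755 s.
t = x/V₂ + tᵢ = 131.3/3738 + 0.13755 = 0.17268 s.

0.173 s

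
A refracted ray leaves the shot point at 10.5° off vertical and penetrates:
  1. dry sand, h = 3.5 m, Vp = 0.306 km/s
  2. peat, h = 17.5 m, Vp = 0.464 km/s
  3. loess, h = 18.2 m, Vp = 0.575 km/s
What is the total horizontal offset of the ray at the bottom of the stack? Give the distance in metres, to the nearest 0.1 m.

12.3 m

Apply Snell's law at each interface; in layer i the horizontal offset is hᵢ·tan θᵢ.
Layer 1: θ = 10.50°; offset = 3.5·tan 10.50° = 0.649 m.
Layer 2: sin θ = 0.464·sin 10.5°/0.306 = 0.2763, θ = 16.04°; offset = 17.5·tan 16.04° = 5.032 m.
Layer 3: sin θ = 0.575·sin 10.5°/0.306 = 0.3424, θ = 20.03°; offset = 18.2·tan 20.03° = 6.633 m.
Summing the layer offsets gives 12.314 m.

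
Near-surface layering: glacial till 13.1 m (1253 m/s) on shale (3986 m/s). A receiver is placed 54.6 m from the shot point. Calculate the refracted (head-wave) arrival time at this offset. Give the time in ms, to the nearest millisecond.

34 ms

θ_c = arcsin(V₁/V₂) = arcsin(1253/3986) = 18.32°, cos θ_c = 0.9493.
Intercept time tᵢ = 2h cos θ_c / V₁ = 2·13.1·0.9493/1253 = 0.01985 s.
t = x/V₂ + tᵢ = 54.6/3986 + 0.01985 = 0.03355 s.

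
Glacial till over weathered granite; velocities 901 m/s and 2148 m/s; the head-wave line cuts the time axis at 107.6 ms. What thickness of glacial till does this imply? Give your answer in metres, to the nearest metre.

h = tᵢ·V₁·V₂ / (2·√(V₂²−V₁²)).
√(V₂²−V₁²) = √(2148² − 901²) = 1949.9 m/s.
h = 0.1076 s × 901 × 2148 / (2 × 1949.9) = 53.40 m.

53 m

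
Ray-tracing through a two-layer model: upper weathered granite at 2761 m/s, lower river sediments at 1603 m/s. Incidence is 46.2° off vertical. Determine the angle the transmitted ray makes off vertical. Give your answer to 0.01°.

Snell's law: sin θ₂ = (V₂/V₁)·sin θ₁ = (1603/2761)·sin 46.2° = 0.4190.
θ₂ = sin⁻¹(0.4190) = 24.77° (from vertical).

24.77°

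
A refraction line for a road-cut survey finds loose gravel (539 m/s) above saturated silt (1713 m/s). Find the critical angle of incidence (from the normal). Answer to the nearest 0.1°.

Critical incidence: sin θ_c = V₁/V₂ = 539/1713 = 0.3147.
θ_c = arcsin 0.3147 = 18.34°.

18.3°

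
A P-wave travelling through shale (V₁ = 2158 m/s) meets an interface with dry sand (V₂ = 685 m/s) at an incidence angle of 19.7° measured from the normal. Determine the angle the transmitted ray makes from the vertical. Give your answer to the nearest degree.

6°

sin θ₁/V₁ = sin θ₂/V₂ ⇒ sin θ₂ = 685·sin 19.7°/2158 = 685·0.3371/2158 = 0.1070.
θ₂ = arcsin 0.1070 = 6.14° from the normal.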